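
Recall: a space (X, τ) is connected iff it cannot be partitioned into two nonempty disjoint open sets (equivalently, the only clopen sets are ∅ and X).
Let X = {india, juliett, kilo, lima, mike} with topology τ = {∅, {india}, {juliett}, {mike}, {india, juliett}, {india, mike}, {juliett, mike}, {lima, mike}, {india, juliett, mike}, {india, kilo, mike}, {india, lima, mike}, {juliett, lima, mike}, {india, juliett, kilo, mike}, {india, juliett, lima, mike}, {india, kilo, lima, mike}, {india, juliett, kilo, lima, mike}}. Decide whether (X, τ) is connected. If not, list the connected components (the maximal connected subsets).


(X, τ) is disconnected; components = [{juliett}, {india, kilo, lima, mike}].

Find clopen sets (U ∈ τ with X ∖ U ∈ τ):
  U = ∅, X ∖ U = {india, juliett, kilo, lima, mike} — both open, so U is clopen.
  U = {juliett}, X ∖ U = {india, kilo, lima, mike} — both open, so U is clopen.
  U = {india, kilo, lima, mike}, X ∖ U = {juliett} — both open, so U is clopen.
  U = {india, juliett, kilo, lima, mike}, X ∖ U = ∅ — both open, so U is clopen.
Nontrivial clopen(s) exist: e.g. {juliett}. So (X, τ) is disconnected.
Compute connected components by grouping points that agree on all clopens:
  component: {juliett}
  component: {india, kilo, lima, mike}


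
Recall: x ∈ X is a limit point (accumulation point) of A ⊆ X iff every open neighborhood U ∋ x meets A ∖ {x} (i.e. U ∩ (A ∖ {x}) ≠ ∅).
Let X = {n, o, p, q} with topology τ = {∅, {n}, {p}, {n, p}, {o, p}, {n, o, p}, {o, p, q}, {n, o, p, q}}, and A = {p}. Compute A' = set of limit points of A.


A' = {o, q}

For each x ∈ X, list the open sets U ∈ τ with x ∈ U, then check whether U ∩ (A ∖ {x}) ≠ ∅ for every such U.
  x = n: open {n} ∋ x has {n} ∩ (A ∖ {n}) = ∅, so x is NOT a limit point.
  x = o: opens ∋ x are {o, p}, {n, o, p}, {o, p, q}, {n, o, p, q}; each meets A ∖ {o}, so x IS a limit point.
  x = p: open {p} ∋ x has {p} ∩ (A ∖ {p}) = ∅, so x is NOT a limit point.
  x = q: opens ∋ x are {o, p, q}, {n, o, p, q}; each meets A ∖ {q}, so x IS a limit point.
Collecting: A' = {o, q}.


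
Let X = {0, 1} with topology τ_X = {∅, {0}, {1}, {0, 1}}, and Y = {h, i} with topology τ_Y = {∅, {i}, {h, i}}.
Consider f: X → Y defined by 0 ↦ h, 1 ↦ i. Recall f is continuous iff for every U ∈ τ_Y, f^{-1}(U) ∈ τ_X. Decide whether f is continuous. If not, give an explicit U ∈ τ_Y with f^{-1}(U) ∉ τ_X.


f IS continuous.

Compute f^{-1}(U) for each U ∈ τ_Y:
  U = ∅: f^{-1}(U) = ∅ ∈ τ_X ✓.
  U = {i}: f^{-1}(U) = {1} ∈ τ_X ✓.
  U = {h, i}: f^{-1}(U) = {0, 1} ∈ τ_X ✓.
Every preimage lies in τ_X, so f IS continuous.


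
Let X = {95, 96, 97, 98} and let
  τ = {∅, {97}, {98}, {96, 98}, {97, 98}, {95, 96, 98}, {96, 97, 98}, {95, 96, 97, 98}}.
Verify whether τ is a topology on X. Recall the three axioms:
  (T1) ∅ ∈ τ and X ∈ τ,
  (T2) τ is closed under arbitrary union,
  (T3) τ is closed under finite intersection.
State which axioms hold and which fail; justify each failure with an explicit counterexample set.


τ IS a topology on X.

Axiom (T1): ∅ ∈ τ? Yes; X ∈ τ? Yes.
Axiom (T2/T3): check pairwise unions and intersections of members of τ.
All pairwise intersections and unions checked — each lies in τ. Therefore τ satisfies (T1), (T2), (T3): it IS a topology on X.


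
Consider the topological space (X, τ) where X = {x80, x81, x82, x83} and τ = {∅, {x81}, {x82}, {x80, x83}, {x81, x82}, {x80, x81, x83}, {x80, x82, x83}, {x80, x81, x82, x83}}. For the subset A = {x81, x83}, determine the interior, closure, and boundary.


int(A) = {x81}, cl(A) = {x80, x81, x83}, ∂A = {x80, x83}.

Closed sets in (X, τ) are complements of opens:
  closed(X, τ) = {∅, {x81}, {x82}, {x80, x83}, {x81, x82}, {x80, x81, x83}, {x80, x82, x83}, {x80, x81, x82, x83}}.
int(A) = ⋃ {U ∈ τ : U ⊆ A}. Opens contained in A: ∅, {x81}.
Taking the union of these: int(A) = {x81}.
cl(A) = ⋂ {C closed : A ⊆ C}. Closed sets containing A: {x80, x81, x83}, {x80, x81, x82, x83}.
Intersecting these: cl(A) = {x80, x81, x83}.
∂A = cl(A) ∖ int(A) = {x80, x81, x83} ∖ {x81} = {x80, x83}.


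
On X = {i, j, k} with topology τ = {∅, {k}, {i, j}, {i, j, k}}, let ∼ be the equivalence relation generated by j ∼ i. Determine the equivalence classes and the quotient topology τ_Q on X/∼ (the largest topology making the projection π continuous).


X/∼ = {[i=j], [k]}; |τ_Q| = 4.

Equivalence classes: [i=j], [k].
Quotient map π: X → X/∼ sends i ↦ [i=j], j ↦ [i=j], k ↦ [k].
For each subset V ⊆ X/∼, compute π^{-1}(V) ⊆ X and check whether π^{-1}(V) ∈ τ. V is open in τ_Q iff π^{-1}(V) ∈ τ.
  V = {}: π^{-1}(V) = ∅ ∈ τ ✓.
  V = {[i=j]}: π^{-1}(V) = {i, j} ∈ τ ✓.
  V = {[k]}: π^{-1}(V) = {k} ∈ τ ✓.
  V = {[i=j], [k]}: π^{-1}(V) = {i, j, k} ∈ τ ✓.
Open sets in the quotient: τ_Q = {{}, {[i=j]}, {[k]}, {[i=j], [k]}} (4 elements).


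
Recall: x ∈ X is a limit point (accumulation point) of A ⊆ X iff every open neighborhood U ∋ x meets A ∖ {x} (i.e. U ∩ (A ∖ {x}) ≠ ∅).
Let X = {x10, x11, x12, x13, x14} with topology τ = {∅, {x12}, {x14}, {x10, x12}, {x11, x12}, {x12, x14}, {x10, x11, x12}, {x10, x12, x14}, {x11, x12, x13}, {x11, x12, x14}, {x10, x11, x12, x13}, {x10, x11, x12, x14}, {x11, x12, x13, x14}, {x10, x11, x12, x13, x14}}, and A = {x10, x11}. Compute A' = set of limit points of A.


A' = {x13}

For each x ∈ X, list the open sets U ∈ τ with x ∈ U, then check whether U ∩ (A ∖ {x}) ≠ ∅ for every such U.
  x = x10: open {x10, x12} ∋ x has {x10, x12} ∩ (A ∖ {x10}) = ∅, so x is NOT a limit point.
  x = x11: open {x11, x12} ∋ x has {x11, x12} ∩ (A ∖ {x11}) = ∅, so x is NOT a limit point.
  x = x12: open {x12} ∋ x has {x12} ∩ (A ∖ {x12}) = ∅, so x is NOT a limit point.
  x = x13: opens ∋ x are {x11, x12, x13}, {x10, x11, x12, x13}, {x11, x12, x13, x14}, {x10, x11, x12, x13, x14}; each meets A ∖ {x13}, so x IS a limit point.
  x = x14: open {x14} ∋ x has {x14} ∩ (A ∖ {x14}) = ∅, so x is NOT a limit point.
Collecting: A' = {x13}.


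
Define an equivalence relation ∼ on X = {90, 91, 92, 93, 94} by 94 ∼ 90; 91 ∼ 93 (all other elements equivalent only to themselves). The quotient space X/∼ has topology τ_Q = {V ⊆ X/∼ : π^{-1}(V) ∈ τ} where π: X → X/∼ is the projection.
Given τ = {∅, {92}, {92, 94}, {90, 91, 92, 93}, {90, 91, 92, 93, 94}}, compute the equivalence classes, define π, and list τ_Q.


X/∼ = {[90=94], [91=93], [92]}; |τ_Q| = 3.

Equivalence classes: [90=94], [91=93], [92].
Quotient map π: X → X/∼ sends 90 ↦ [90=94], 91 ↦ [91=93], 92 ↦ [92], 93 ↦ [91=93], 94 ↦ [90=94].
For each subset V ⊆ X/∼, compute π^{-1}(V) ⊆ X and check whether π^{-1}(V) ∈ τ. V is open in τ_Q iff π^{-1}(V) ∈ τ.
  V = {}: π^{-1}(V) = ∅ ∈ τ ✓.
  V = {[90=94]}: π^{-1}(V) = {90, 94} ∉ τ ✗.
  V = {[91=93]}: π^{-1}(V) = {91, 93} ∉ τ ✗.
  V = {[90=94], [91=93]}: π^{-1}(V) = {90, 91, 93, 94} ∉ τ ✗.
  V = {[92]}: π^{-1}(V) = {92} ∈ τ ✓.
  V = {[90=94], [92]}: π^{-1}(V) = {90, 92, 94} ∉ τ ✗.
  V = {[91=93], [92]}: π^{-1}(V) = {91, 92, 93} ∉ τ ✗.
  V = {[90=94], [91=93], [92]}: π^{-1}(V) = {90, 91, 92, 93, 94} ∈ τ ✓.
Open sets in the quotient: τ_Q = {{}, {[92]}, {[90=94], [91=93], [92]}} (3 elements).


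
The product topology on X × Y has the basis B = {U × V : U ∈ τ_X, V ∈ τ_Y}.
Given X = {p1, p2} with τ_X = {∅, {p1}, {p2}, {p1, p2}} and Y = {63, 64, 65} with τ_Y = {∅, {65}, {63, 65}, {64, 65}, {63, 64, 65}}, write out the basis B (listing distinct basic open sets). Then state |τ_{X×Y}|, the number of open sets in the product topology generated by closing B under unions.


Basis B = {∅ × ∅, {p1} × {65}, {p2} × {65}, {p1} × {63, 65}, {p1} × {64, 65}, {p1, p2} × {65}, {p2} × {63, 65}, {p2} × {64, 65}, {p1} × {63, 64, 65}, {p2} × {63, 64, 65}, {p1, p2} × {63, 65}, {p1, p2} × {64, 65}, {p1, p2} × {63, 64, 65}}; |τ_{X×Y}| = 25.

Enumerate products U × V with U ∈ τ_X, V ∈ τ_Y (deduplicated):
  ∅ × ∅ = {} (∅)
  {p1} × {65} = {(p1,65)}
  {p2} × {65} = {(p2,65)}
  {p1} × {63, 65} = {(p1,63), (p1,65)}
  {p1} × {64, 65} = {(p1,64), (p1,65)}
  {p1, p2} × {65} = {(p1,65), (p2,65)}
  {p2} × {63, 65} = {(p2,63), (p2,65)}
  {p2} × {64, 65} = {(p2,64), (p2,65)}
  {p1} × {63, 64, 65} = {(p1,63), (p1,64), (p1,65)}
  {p2} × {63, 64, 65} = {(p2,63), (p2,64), (p2,65)}
  {p1, p2} × {63, 65} = {(p1,63), (p1,65), (p2,63), (p2,65)}
  {p1, p2} × {64, 65} = {(p1,64), (p1,65), (p2,64), (p2,65)}
  {p1, p2} × {63, 64, 65} = {(p1,63), (p1,64), (p1,65), (p2,63), (p2,64), (p2,65)}
These 13 distinct sets form the basis B.
Close under arbitrary unions to get τ_{X×Y}; counting gives |τ_{X×Y}| = 25.


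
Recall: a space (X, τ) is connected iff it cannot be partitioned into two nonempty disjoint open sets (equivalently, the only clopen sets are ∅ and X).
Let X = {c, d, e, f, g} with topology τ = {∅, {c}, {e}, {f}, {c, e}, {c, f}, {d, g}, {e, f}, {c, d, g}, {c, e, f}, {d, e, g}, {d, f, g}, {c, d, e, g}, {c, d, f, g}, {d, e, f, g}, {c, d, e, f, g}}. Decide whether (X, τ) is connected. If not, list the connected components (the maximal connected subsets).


(X, τ) is disconnected; components = [{c}, {e}, {f}, {d, g}].

Find clopen sets (U ∈ τ with X ∖ U ∈ τ):
  U = ∅, X ∖ U = {c, d, e, f, g} — both open, so U is clopen.
  U = {c}, X ∖ U = {d, e, f, g} — both open, so U is clopen.
  U = {e}, X ∖ U = {c, d, f, g} — both open, so U is clopen.
  U = {f}, X ∖ U = {c, d, e, g} — both open, so U is clopen.
  U = {c, e}, X ∖ U = {d, f, g} — both open, so U is clopen.
  U = {c, f}, X ∖ U = {d, e, g} — both open, so U is clopen.
  U = {d, g}, X ∖ U = {c, e, f} — both open, so U is clopen.
  U = {e, f}, X ∖ U = {c, d, g} — both open, so U is clopen.
  U = {c, d, g}, X ∖ U = {e, f} — both open, so U is clopen.
  U = {c, e, f}, X ∖ U = {d, g} — both open, so U is clopen.
  U = {d, e, g}, X ∖ U = {c, f} — both open, so U is clopen.
  U = {d, f, g}, X ∖ U = {c, e} — both open, so U is clopen.
  U = {c, d, e, g}, X ∖ U = {f} — both open, so U is clopen.
  U = {c, d, f, g}, X ∖ U = {e} — both open, so U is clopen.
  U = {d, e, f, g}, X ∖ U = {c} — both open, so U is clopen.
  U = {c, d, e, f, g}, X ∖ U = ∅ — both open, so U is clopen.
Nontrivial clopen(s) exist: e.g. {c}. So (X, τ) is disconnected.
Compute connected components by grouping points that agree on all clopens:
  component: {c}
  component: {e}
  component: {f}
  component: {d, g}


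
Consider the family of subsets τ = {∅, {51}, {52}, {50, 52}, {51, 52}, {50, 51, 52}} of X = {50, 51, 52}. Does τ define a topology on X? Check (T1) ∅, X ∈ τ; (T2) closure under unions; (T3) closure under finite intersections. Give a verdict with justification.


τ IS a topology on X.

Axiom (T1): ∅ ∈ τ? Yes; X ∈ τ? Yes.
Axiom (T2/T3): check pairwise unions and intersections of members of τ.
All pairwise intersections and unions checked — each lies in τ. Therefore τ satisfies (T1), (T2), (T3): it IS a topology on X.


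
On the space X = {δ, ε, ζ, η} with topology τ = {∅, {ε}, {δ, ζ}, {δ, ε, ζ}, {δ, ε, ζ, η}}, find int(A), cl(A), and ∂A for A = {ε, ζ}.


int(A) = {ε}, cl(A) = {δ, ε, ζ, η}, ∂A = {δ, ζ, η}.

Closed sets in (X, τ) are complements of opens:
  closed(X, τ) = {∅, {η}, {ε, η}, {δ, ζ, η}, {δ, ε, ζ, η}}.
int(A) = ⋃ {U ∈ τ : U ⊆ A}. Opens contained in A: ∅, {ε}.
Taking the union of these: int(A) = {ε}.
cl(A) = ⋂ {C closed : A ⊆ C}. Closed sets containing A: {δ, ε, ζ, η}.
Intersecting these: cl(A) = {δ, ε, ζ, η}.
∂A = cl(A) ∖ int(A) = {δ, ε, ζ, η} ∖ {ε} = {δ, ζ, η}.


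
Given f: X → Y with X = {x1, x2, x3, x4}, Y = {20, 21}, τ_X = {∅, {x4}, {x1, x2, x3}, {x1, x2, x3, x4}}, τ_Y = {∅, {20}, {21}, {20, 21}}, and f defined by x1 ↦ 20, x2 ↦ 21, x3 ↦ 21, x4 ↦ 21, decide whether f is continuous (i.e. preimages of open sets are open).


f is NOT continuous.

Compute f^{-1}(U) for each U ∈ τ_Y:
  U = ∅: f^{-1}(U) = ∅ ∈ τ_X ✓.
  U = {20}: f^{-1}(U) = {x1} ∉ τ_X ✗.
  U = {21}: f^{-1}(U) = {x2, x3, x4} ∉ τ_X ✗.
  U = {20, 21}: f^{-1}(U) = {x1, x2, x3, x4} ∈ τ_X ✓.
Found U = {20} with f^{-1}(U) = {x1} not in τ_X. Therefore f is NOT continuous.


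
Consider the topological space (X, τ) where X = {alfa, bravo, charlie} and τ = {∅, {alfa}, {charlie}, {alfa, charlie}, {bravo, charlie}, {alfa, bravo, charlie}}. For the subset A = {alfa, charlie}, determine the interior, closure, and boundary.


int(A) = {alfa, charlie}, cl(A) = {alfa, bravo, charlie}, ∂A = {bravo}.

Closed sets in (X, τ) are complements of opens:
  closed(X, τ) = {∅, {alfa}, {bravo}, {alfa, bravo}, {bravo, charlie}, {alfa, bravo, charlie}}.
int(A) = ⋃ {U ∈ τ : U ⊆ A}. Opens contained in A: ∅, {alfa}, {charlie}, {alfa, charlie}.
Taking the union of these: int(A) = {alfa, charlie}.
cl(A) = ⋂ {C closed : A ⊆ C}. Closed sets containing A: {alfa, bravo, charlie}.
Intersecting these: cl(A) = {alfa, bravo, charlie}.
∂A = cl(A) ∖ int(A) = {alfa, bravo, charlie} ∖ {alfa, charlie} = {bravo}.


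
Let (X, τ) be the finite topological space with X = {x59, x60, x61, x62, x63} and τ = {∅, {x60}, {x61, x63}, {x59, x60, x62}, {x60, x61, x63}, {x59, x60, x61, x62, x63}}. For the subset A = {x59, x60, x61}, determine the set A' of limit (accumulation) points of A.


A' = {x59, x62, x63}

For each x ∈ X, list the open sets U ∈ τ with x ∈ U, then check whether U ∩ (A ∖ {x}) ≠ ∅ for every such U.
  x = x59: opens ∋ x are {x59, x60, x62}, {x59, x60, x61, x62, x63}; each meets A ∖ {x59}, so x IS a limit point.
  x = x60: open {x60} ∋ x has {x60} ∩ (A ∖ {x60}) = ∅, so x is NOT a limit point.
  x = x61: open {x61, x63} ∋ x has {x61, x63} ∩ (A ∖ {x61}) = ∅, so x is NOT a limit point.
  x = x62: opens ∋ x are {x59, x60, x62}, {x59, x60, x61, x62, x63}; each meets A ∖ {x62}, so x IS a limit point.
  x = x63: opens ∋ x are {x61, x63}, {x60, x61, x63}, {x59, x60, x61, x62, x63}; each meets A ∖ {x63}, so x IS a limit point.
Collecting: A' = {x59, x62, x63}.


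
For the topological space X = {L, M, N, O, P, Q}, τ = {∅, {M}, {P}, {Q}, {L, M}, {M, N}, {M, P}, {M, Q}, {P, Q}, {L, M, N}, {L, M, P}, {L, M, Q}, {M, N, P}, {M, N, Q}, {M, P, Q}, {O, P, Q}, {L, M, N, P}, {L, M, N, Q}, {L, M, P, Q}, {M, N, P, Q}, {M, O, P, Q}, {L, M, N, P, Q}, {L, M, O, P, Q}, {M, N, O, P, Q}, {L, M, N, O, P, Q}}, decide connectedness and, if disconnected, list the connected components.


(X, τ) is disconnected; components = [{L, M, N}, {O, P, Q}].

Find clopen sets (U ∈ τ with X ∖ U ∈ τ):
  U = ∅, X ∖ U = {L, M, N, O, P, Q} — both open, so U is clopen.
  U = {L, M, N}, X ∖ U = {O, P, Q} — both open, so U is clopen.
  U = {O, P, Q}, X ∖ U = {L, M, N} — both open, so U is clopen.
  U = {L, M, N, O, P, Q}, X ∖ U = ∅ — both open, so U is clopen.
Nontrivial clopen(s) exist: e.g. {O, P, Q}. So (X, τ) is disconnected.
Compute connected components by grouping points that agree on all clopens:
  component: {L, M, N}
  component: {O, P, Q}


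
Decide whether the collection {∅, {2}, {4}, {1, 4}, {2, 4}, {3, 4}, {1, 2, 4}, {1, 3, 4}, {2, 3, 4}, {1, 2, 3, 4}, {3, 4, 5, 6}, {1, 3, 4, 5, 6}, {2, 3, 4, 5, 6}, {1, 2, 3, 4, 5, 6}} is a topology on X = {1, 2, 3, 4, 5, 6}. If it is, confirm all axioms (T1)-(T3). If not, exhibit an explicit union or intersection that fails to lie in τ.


τ IS a topology on X.

Axiom (T1): ∅ ∈ τ? Yes; X ∈ τ? Yes.
Axiom (T2/T3): check pairwise unions and intersections of members of τ.
All pairwise intersections and unions checked — each lies in τ. Therefore τ satisfies (T1), (T2), (T3): it IS a topology on X.


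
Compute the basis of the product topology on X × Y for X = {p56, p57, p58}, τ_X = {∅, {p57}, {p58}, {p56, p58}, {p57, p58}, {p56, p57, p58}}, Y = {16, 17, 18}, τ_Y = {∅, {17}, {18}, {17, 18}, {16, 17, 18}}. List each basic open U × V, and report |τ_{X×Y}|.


Basis B = {∅ × ∅, {p57} × {17}, {p57} × {18}, {p58} × {17}, {p58} × {18}, {p56, p58} × {17}, {p56, p58} × {18}, {p57} × {17, 18}, {p57, p58} × {17}, {p57, p58} × {18}, {p58} × {17, 18}, {p56, p57, p58} × {17}, {p56, p57, p58} × {18}, {p57} × {16, 17, 18}, {p58} × {16, 17, 18}, {p56, p58} × {17, 18}, {p57, p58} × {17, 18}, {p56, p58} × {16, 17, 18}, {p56, p57, p58} × {17, 18}, {p57, p58} × {16, 17, 18}, {p56, p57, p58} × {16, 17, 18}}; |τ_{X×Y}| = 70.

Enumerate products U × V with U ∈ τ_X, V ∈ τ_Y (deduplicated):
  ∅ × ∅ = {} (∅)
  {p57} × {17} = {(p57,17)}
  {p57} × {18} = {(p57,18)}
  {p58} × {17} = {(p58,17)}
  {p58} × {18} = {(p58,18)}
  {p56, p58} × {17} = {(p56,17), (p58,17)}
  {p56, p58} × {18} = {(p56,18), (p58,18)}
  {p57} × {17, 18} = {(p57,17), (p57,18)}
  {p57, p58} × {17} = {(p57,17), (p58,17)}
  {p57, p58} × {18} = {(p57,18), (p58,18)}
  {p58} × {17, 18} = {(p58,17), (p58,18)}
  {p56, p57, p58} × {17} = {(p56,17), (p57,17), (p58,17)}
  {p56, p57, p58} × {18} = {(p56,18), (p57,18), (p58,18)}
  {p57} × {16, 17, 18} = {(p57,16), (p57,17), (p57,18)}
  {p58} × {16, 17, 18} = {(p58,16), (p58,17), (p58,18)}
  {p56, p58} × {17, 18} = {(p56,17), (p56,18), (p58,17), (p58,18)}
  {p57, p58} × {17, 18} = {(p57,17), (p57,18), (p58,17), (p58,18)}
  {p56, p58} × {16, 17, 18} = {(p56,16), (p56,17), (p56,18), (p58,16), (p58,17), (p58,18)}
  {p56, p57, p58} × {17, 18} = {(p56,17), (p56,18), (p57,17), (p57,18), (p58,17), (p58,18)}
  {p57, p58} × {16, 17, 18} = {(p57,16), (p57,17), (p57,18), (p58,16), (p58,17), (p58,18)}
  {p56, p57, p58} × {16, 17, 18} = {(p56,16), (p56,17), (p56,18), (p57,16), (p57,17), (p57,18), (p58,16), (p58,17), (p58,18)}
These 21 distinct sets form the basis B.
Close under arbitrary unions to get τ_{X×Y}; counting gives |τ_{X×Y}| = 70.


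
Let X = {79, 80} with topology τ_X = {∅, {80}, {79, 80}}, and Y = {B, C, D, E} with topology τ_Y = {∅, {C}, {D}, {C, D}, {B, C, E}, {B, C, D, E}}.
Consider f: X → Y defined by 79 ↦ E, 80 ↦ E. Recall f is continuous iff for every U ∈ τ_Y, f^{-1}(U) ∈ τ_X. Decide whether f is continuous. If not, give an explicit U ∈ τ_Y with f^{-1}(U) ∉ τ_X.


f IS continuous.

Compute f^{-1}(U) for each U ∈ τ_Y:
  U = ∅: f^{-1}(U) = ∅ ∈ τ_X ✓.
  U = {C}: f^{-1}(U) = ∅ ∈ τ_X ✓.
  U = {D}: f^{-1}(U) = ∅ ∈ τ_X ✓.
  U = {C, D}: f^{-1}(U) = ∅ ∈ τ_X ✓.
  U = {B, C, E}: f^{-1}(U) = {79, 80} ∈ τ_X ✓.
  U = {B, C, D, E}: f^{-1}(U) = {79, 80} ∈ τ_X ✓.
Every preimage lies in τ_X, so f IS continuous.


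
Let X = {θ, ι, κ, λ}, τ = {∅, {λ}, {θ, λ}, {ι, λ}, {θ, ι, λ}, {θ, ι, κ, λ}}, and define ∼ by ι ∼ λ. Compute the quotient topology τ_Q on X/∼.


X/∼ = {[θ], [ι=λ], [κ]}; |τ_Q| = 4.

Equivalence classes: [θ], [ι=λ], [κ].
Quotient map π: X → X/∼ sends θ ↦ [θ], ι ↦ [ι=λ], κ ↦ [κ], λ ↦ [ι=λ].
For each subset V ⊆ X/∼, compute π^{-1}(V) ⊆ X and check whether π^{-1}(V) ∈ τ. V is open in τ_Q iff π^{-1}(V) ∈ τ.
  V = {}: π^{-1}(V) = ∅ ∈ τ ✓.
  V = {[θ]}: π^{-1}(V) = {θ} ∉ τ ✗.
  V = {[ι=λ]}: π^{-1}(V) = {ι, λ} ∈ τ ✓.
  V = {[θ], [ι=λ]}: π^{-1}(V) = {θ, ι, λ} ∈ τ ✓.
  V = {[κ]}: π^{-1}(V) = {κ} ∉ τ ✗.
  V = {[θ], [κ]}: π^{-1}(V) = {θ, κ} ∉ τ ✗.
  V = {[ι=λ], [κ]}: π^{-1}(V) = {ι, κ, λ} ∉ τ ✗.
  V = {[θ], [ι=λ], [κ]}: π^{-1}(V) = {θ, ι, κ, λ} ∈ τ ✓.
Open sets in the quotient: τ_Q = {{}, {[ι=λ]}, {[θ], [ι=λ]}, {[θ], [ι=λ], [κ]}} (4 elements).


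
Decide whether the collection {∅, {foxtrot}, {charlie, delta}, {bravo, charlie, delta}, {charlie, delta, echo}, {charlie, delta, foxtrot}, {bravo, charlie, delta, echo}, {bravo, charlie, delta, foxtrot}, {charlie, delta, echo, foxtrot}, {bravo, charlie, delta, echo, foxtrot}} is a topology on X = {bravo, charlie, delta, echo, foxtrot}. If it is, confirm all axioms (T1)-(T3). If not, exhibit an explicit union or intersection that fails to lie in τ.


τ IS a topology on X.

Axiom (T1): ∅ ∈ τ? Yes; X ∈ τ? Yes.
Axiom (T2/T3): check pairwise unions and intersections of members of τ.
All pairwise intersections and unions checked — each lies in τ. Therefore τ satisfies (T1), (T2), (T3): it IS a topology on X.


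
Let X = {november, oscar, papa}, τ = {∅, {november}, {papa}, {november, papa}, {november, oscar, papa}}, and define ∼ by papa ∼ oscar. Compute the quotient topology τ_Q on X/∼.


X/∼ = {[november], [oscar=papa]}; |τ_Q| = 3.

Equivalence classes: [november], [oscar=papa].
Quotient map π: X → X/∼ sends november ↦ [november], oscar ↦ [oscar=papa], papa ↦ [oscar=papa].
For each subset V ⊆ X/∼, compute π^{-1}(V) ⊆ X and check whether π^{-1}(V) ∈ τ. V is open in τ_Q iff π^{-1}(V) ∈ τ.
  V = {}: π^{-1}(V) = ∅ ∈ τ ✓.
  V = {[november]}: π^{-1}(V) = {november} ∈ τ ✓.
  V = {[oscar=papa]}: π^{-1}(V) = {oscar, papa} ∉ τ ✗.
  V = {[november], [oscar=papa]}: π^{-1}(V) = {november, oscar, papa} ∈ τ ✓.
Open sets in the quotient: τ_Q = {{}, {[november]}, {[november], [oscar=papa]}} (3 elements).


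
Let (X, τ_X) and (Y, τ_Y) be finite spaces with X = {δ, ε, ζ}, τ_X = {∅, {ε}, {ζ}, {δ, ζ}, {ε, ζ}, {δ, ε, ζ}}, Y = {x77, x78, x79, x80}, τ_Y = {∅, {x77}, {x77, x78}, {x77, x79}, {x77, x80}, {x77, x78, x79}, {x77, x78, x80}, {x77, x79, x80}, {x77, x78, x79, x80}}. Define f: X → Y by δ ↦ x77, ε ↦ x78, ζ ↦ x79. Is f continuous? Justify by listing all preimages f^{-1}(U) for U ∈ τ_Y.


f is NOT continuous.

Compute f^{-1}(U) for each U ∈ τ_Y:
  U = ∅: f^{-1}(U) = ∅ ∈ τ_X ✓.
  U = {x77}: f^{-1}(U) = {δ} ∉ τ_X ✗.
  U = {x77, x78}: f^{-1}(U) = {δ, ε} ∉ τ_X ✗.
  U = {x77, x79}: f^{-1}(U) = {δ, ζ} ∈ τ_X ✓.
  U = {x77, x80}: f^{-1}(U) = {δ} ∉ τ_X ✗.
  U = {x77, x78, x79}: f^{-1}(U) = {δ, ε, ζ} ∈ τ_X ✓.
  U = {x77, x78, x80}: f^{-1}(U) = {δ, ε} ∉ τ_X ✗.
  U = {x77, x79, x80}: f^{-1}(U) = {δ, ζ} ∈ τ_X ✓.
  U = {x77, x78, x79, x80}: f^{-1}(U) = {δ, ε, ζ} ∈ τ_X ✓.
Found U = {x77} with f^{-1}(U) = {δ} not in τ_X. Therefore f is NOT continuous.


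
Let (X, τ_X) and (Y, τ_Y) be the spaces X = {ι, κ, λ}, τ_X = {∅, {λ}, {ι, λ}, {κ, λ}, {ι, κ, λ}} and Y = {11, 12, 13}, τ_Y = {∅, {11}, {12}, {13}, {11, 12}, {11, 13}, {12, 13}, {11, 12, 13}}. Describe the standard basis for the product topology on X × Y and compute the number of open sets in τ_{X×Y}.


Basis B = {∅ × ∅, {λ} × {11}, {λ} × {12}, {λ} × {13}, {ι, λ} × {11}, {ι, λ} × {12}, {ι, λ} × {13}, {κ, λ} × {11}, {κ, λ} × {12}, {κ, λ} × {13}, {λ} × {11, 12}, {λ} × {11, 13}, {λ} × {12, 13}, {ι, κ, λ} × {11}, {ι, κ, λ} × {12}, {ι, κ, λ} × {13}, {λ} × {11, 12, 13}, {ι, λ} × {11, 12}, {ι, λ} × {11, 13}, {ι, λ} × {12, 13}, {κ, λ} × {11, 12}, {κ, λ} × {11, 13}, {κ, λ} × {12, 13}, {ι, λ} × {11, 12, 13}, {ι, κ, λ} × {11, 12}, {ι, κ, λ} × {11, 13}, {ι, κ, λ} × {12, 13}, {κ, λ} × {11, 12, 13}, {ι, κ, λ} × {11, 12, 13}}; |τ_{X×Y}| = 125.

Enumerate products U × V with U ∈ τ_X, V ∈ τ_Y (deduplicated):
  ∅ × ∅ = {} (∅)
  {λ} × {11} = {(λ,11)}
  {λ} × {12} = {(λ,12)}
  {λ} × {13} = {(λ,13)}
  {ι, λ} × {11} = {(ι,11), (λ,11)}
  {ι, λ} × {12} = {(ι,12), (λ,12)}
  {ι, λ} × {13} = {(ι,13), (λ,13)}
  {κ, λ} × {11} = {(κ,11), (λ,11)}
  {κ, λ} × {12} = {(κ,12), (λ,12)}
  {κ, λ} × {13} = {(κ,13), (λ,13)}
  {λ} × {11, 12} = {(λ,11), (λ,12)}
  {λ} × {11, 13} = {(λ,11), (λ,13)}
  {λ} × {12, 13} = {(λ,12), (λ,13)}
  {ι, κ, λ} × {11} = {(ι,11), (κ,11), (λ,11)}
  {ι, κ, λ} × {12} = {(ι,12), (κ,12), (λ,12)}
  {ι, κ, λ} × {13} = {(ι,13), (κ,13), (λ,13)}
  {λ} × {11, 12, 13} = {(λ,11), (λ,12), (λ,13)}
  {ι, λ} × {11, 12} = {(ι,11), (ι,12), (λ,11), (λ,12)}
  {ι, λ} × {11, 13} = {(ι,11), (ι,13), (λ,11), (λ,13)}
  {ι, λ} × {12, 13} = {(ι,12), (ι,13), (λ,12), (λ,13)}
  {κ, λ} × {11, 12} = {(κ,11), (κ,12), (λ,11), (λ,12)}
  {κ, λ} × {11, 13} = {(κ,11), (κ,13), (λ,11), (λ,13)}
  {κ, λ} × {12, 13} = {(κ,12), (κ,13), (λ,12), (λ,13)}
  {ι, λ} × {11, 12, 13} = {(ι,11), (ι,12), (ι,13), (λ,11), (λ,12), (λ,13)}
  {ι, κ, λ} × {11, 12} = {(ι,11), (ι,12), (κ,11), (κ,12), (λ,11), (λ,12)}
  {ι, κ, λ} × {11, 13} = {(ι,11), (ι,13), (κ,11), (κ,13), (λ,11), (λ,13)}
  {ι, κ, λ} × {12, 13} = {(ι,12), (ι,13), (κ,12), (κ,13), (λ,12), (λ,13)}
  {κ, λ} × {11, 12, 13} = {(κ,11), (κ,12), (κ,13), (λ,11), (λ,12), (λ,13)}
  {ι, κ, λ} × {11, 12, 13} = {(ι,11), (ι,12), (ι,13), (κ,11), (κ,12), (κ,13), (λ,11), (λ,12), (λ,13)}
These 29 distinct sets form the basis B.
Close under arbitrary unions to get τ_{X×Y}; counting gives |τ_{X×Y}| = 125.


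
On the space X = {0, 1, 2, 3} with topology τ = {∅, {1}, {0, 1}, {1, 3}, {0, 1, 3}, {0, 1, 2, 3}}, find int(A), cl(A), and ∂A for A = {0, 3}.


int(A) = ∅, cl(A) = {0, 2, 3}, ∂A = {0, 2, 3}.

Closed sets in (X, τ) are complements of opens:
  closed(X, τ) = {∅, {2}, {0, 2}, {2, 3}, {0, 2, 3}, {0, 1, 2, 3}}.
int(A) = ⋃ {U ∈ τ : U ⊆ A}. Opens contained in A: ∅.
Taking the union of these: int(A) = ∅.
cl(A) = ⋂ {C closed : A ⊆ C}. Closed sets containing A: {0, 2, 3}, {0, 1, 2, 3}.
Intersecting these: cl(A) = {0, 2, 3}.
∂A = cl(A) ∖ int(A) = {0, 2, 3} ∖ ∅ = {0, 2, 3}.


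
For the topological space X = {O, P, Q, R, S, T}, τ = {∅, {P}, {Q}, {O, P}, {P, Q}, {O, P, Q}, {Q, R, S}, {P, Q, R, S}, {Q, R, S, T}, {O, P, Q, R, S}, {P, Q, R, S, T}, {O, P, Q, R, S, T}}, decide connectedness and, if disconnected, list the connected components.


(X, τ) is disconnected; components = [{O, P}, {Q, R, S, T}].

Find clopen sets (U ∈ τ with X ∖ U ∈ τ):
  U = ∅, X ∖ U = {O, P, Q, R, S, T} — both open, so U is clopen.
  U = {O, P}, X ∖ U = {Q, R, S, T} — both open, so U is clopen.
  U = {Q, R, S, T}, X ∖ U = {O, P} — both open, so U is clopen.
  U = {O, P, Q, R, S, T}, X ∖ U = ∅ — both open, so U is clopen.
Nontrivial clopen(s) exist: e.g. {Q, R, S, T}. So (X, τ) is disconnected.
Compute connected components by grouping points that agree on all clopens:
  component: {O, P}
  component: {Q, R, S, T}


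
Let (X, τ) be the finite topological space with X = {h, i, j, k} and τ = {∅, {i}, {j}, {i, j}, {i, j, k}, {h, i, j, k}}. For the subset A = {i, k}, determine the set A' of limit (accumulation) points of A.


A' = {h, k}

For each x ∈ X, list the open sets U ∈ τ with x ∈ U, then check whether U ∩ (A ∖ {x}) ≠ ∅ for every such U.
  x = h: opens ∋ x are {h, i, j, k}; each meets A ∖ {h}, so x IS a limit point.
  x = i: open {i} ∋ x has {i} ∩ (A ∖ {i}) = ∅, so x is NOT a limit point.
  x = j: open {j} ∋ x has {j} ∩ (A ∖ {j}) = ∅, so x is NOT a limit point.
  x = k: opens ∋ x are {i, j, k}, {h, i, j, k}; each meets A ∖ {k}, so x IS a limit point.
Collecting: A' = {h, k}.


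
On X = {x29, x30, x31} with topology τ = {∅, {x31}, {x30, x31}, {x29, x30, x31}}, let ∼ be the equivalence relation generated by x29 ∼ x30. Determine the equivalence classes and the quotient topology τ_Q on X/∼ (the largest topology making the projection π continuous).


X/∼ = {[x29=x30], [x31]}; |τ_Q| = 3.

Equivalence classes: [x29=x30], [x31].
Quotient map π: X → X/∼ sends x29 ↦ [x29=x30], x30 ↦ [x29=x30], x31 ↦ [x31].
For each subset V ⊆ X/∼, compute π^{-1}(V) ⊆ X and check whether π^{-1}(V) ∈ τ. V is open in τ_Q iff π^{-1}(V) ∈ τ.
  V = {}: π^{-1}(V) = ∅ ∈ τ ✓.
  V = {[x29=x30]}: π^{-1}(V) = {x29, x30} ∉ τ ✗.
  V = {[x31]}: π^{-1}(V) = {x31} ∈ τ ✓.
  V = {[x29=x30], [x31]}: π^{-1}(V) = {x29, x30, x31} ∈ τ ✓.
Open sets in the quotient: τ_Q = {{}, {[x31]}, {[x29=x30], [x31]}} (3 elements).


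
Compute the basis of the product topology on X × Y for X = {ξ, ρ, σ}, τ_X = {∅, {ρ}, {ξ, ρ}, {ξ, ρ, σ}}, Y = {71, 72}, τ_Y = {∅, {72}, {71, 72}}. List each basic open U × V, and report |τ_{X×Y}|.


Basis B = {∅ × ∅, {ρ} × {72}, {ξ, ρ} × {72}, {ρ} × {71, 72}, {ξ, ρ, σ} × {72}, {ξ, ρ} × {71, 72}, {ξ, ρ, σ} × {71, 72}}; |τ_{X×Y}| = 10.

Enumerate products U × V with U ∈ τ_X, V ∈ τ_Y (deduplicated):
  ∅ × ∅ = {} (∅)
  {ρ} × {72} = {(ρ,72)}
  {ξ, ρ} × {72} = {(ξ,72), (ρ,72)}
  {ρ} × {71, 72} = {(ρ,71), (ρ,72)}
  {ξ, ρ, σ} × {72} = {(ξ,72), (ρ,72), (σ,72)}
  {ξ, ρ} × {71, 72} = {(ξ,71), (ξ,72), (ρ,71), (ρ,72)}
  {ξ, ρ, σ} × {71, 72} = {(ξ,71), (ξ,72), (ρ,71), (ρ,72), (σ,71), (σ,72)}
These 7 distinct sets form the basis B.
Close under arbitrary unions to get τ_{X×Y}; counting gives |τ_{X×Y}| = 10.


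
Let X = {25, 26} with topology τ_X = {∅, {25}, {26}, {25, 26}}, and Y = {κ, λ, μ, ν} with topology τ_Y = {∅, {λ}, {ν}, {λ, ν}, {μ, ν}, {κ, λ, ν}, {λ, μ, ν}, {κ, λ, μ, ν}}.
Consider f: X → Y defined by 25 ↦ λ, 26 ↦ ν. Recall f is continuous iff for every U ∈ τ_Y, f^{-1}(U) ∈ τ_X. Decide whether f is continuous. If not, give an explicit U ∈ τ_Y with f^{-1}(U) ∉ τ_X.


f IS continuous.

Compute f^{-1}(U) for each U ∈ τ_Y:
  U = ∅: f^{-1}(U) = ∅ ∈ τ_X ✓.
  U = {λ}: f^{-1}(U) = {25} ∈ τ_X ✓.
  U = {ν}: f^{-1}(U) = {26} ∈ τ_X ✓.
  U = {λ, ν}: f^{-1}(U) = {25, 26} ∈ τ_X ✓.
  U = {μ, ν}: f^{-1}(U) = {26} ∈ τ_X ✓.
  U = {κ, λ, ν}: f^{-1}(U) = {25, 26} ∈ τ_X ✓.
  U = {λ, μ, ν}: f^{-1}(U) = {25, 26} ∈ τ_X ✓.
  U = {κ, λ, μ, ν}: f^{-1}(U) = {25, 26} ∈ τ_X ✓.
Every preimage lies in τ_X, so f IS continuous.


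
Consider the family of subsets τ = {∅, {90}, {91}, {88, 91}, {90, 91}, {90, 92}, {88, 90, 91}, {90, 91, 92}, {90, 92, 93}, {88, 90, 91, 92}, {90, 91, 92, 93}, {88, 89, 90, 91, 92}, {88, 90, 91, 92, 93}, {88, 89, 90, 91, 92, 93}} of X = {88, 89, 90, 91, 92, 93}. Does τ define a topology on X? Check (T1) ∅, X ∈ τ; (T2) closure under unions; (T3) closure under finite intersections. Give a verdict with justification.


τ IS a topology on X.

Axiom (T1): ∅ ∈ τ? Yes; X ∈ τ? Yes.
Axiom (T2/T3): check pairwise unions and intersections of members of τ.
All pairwise intersections and unions checked — each lies in τ. Therefore τ satisfies (T1), (T2), (T3): it IS a topology on X.


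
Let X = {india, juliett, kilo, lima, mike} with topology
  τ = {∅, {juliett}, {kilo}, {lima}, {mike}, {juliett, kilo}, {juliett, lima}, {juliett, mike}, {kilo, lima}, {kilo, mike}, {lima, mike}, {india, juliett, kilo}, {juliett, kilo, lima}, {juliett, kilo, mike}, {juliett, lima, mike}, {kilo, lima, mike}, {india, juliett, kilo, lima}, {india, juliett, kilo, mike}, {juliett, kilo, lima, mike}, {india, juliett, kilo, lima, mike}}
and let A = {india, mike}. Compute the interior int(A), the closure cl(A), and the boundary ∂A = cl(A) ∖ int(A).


int(A) = {mike}, cl(A) = {india, mike}, ∂A = {india}.

Closed sets in (X, τ) are complements of opens:
  closed(X, τ) = {∅, {india}, {lima}, {mike}, {india, juliett}, {india, kilo}, {india, lima}, {india, mike}, {lima, mike}, {india, juliett, kilo}, {india, juliett, lima}, {india, juliett, mike}, {india, kilo, lima}, {india, kilo, mike}, {india, lima, mike}, {india, juliett, kilo, lima}, {india, juliett, kilo, mike}, {india, juliett, lima, mike}, {india, kilo, lima, mike}, {india, juliett, kilo, lima, mike}}.
int(A) = ⋃ {U ∈ τ : U ⊆ A}. Opens contained in A: ∅, {mike}.
Taking the union of these: int(A) = {mike}.
cl(A) = ⋂ {C closed : A ⊆ C}. Closed sets containing A: {india, mike}, {india, juliett, mike}, {india, kilo, mike}, {india, lima, mike}, {india, juliett, kilo, mike}, {india, juliett, lima, mike}, {india, kilo, lima, mike}, {india, juliett, kilo, lima, mike}.
Intersecting these: cl(A) = {india, mike}.
∂A = cl(A) ∖ int(A) = {india, mike} ∖ {mike} = {india}.


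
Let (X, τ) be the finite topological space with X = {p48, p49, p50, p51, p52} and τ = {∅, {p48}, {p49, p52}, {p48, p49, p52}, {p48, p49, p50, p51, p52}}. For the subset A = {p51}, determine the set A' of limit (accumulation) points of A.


A' = {p50}

For each x ∈ X, list the open sets U ∈ τ with x ∈ U, then check whether U ∩ (A ∖ {x}) ≠ ∅ for every such U.
  x = p48: open {p48} ∋ x has {p48} ∩ (A ∖ {p48}) = ∅, so x is NOT a limit point.
  x = p49: open {p49, p52} ∋ x has {p49, p52} ∩ (A ∖ {p49}) = ∅, so x is NOT a limit point.
  x = p50: opens ∋ x are {p48, p49, p50, p51, p52}; each meets A ∖ {p50}, so x IS a limit point.
  x = p51: open {p48, p49, p50, p51, p52} ∋ x has {p48, p49, p50, p51, p52} ∩ (A ∖ {p51}) = ∅, so x is NOT a limit point.
  x = p52: open {p49, p52} ∋ x has {p49, p52} ∩ (A ∖ {p52}) = ∅, so x is NOT a limit point.
Collecting: A' = {p50}.


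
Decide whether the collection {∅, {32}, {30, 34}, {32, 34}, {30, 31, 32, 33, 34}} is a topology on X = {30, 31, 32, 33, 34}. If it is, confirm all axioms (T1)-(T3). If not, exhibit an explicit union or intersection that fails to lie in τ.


τ is NOT a topology on X.

Axiom (T1): ∅ ∈ τ? Yes; X ∈ τ? Yes.
Axiom (T2/T3): check pairwise unions and intersections of members of τ.
Counterexample for (T2): {32} ∪ {30, 34} = {30, 32, 34} ∉ τ. Therefore τ is NOT a topology.


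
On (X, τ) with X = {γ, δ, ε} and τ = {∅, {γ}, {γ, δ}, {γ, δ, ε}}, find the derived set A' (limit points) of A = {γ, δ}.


A' = {δ, ε}

For each x ∈ X, list the open sets U ∈ τ with x ∈ U, then check whether U ∩ (A ∖ {x}) ≠ ∅ for every such U.
  x = γ: open {γ} ∋ x has {γ} ∩ (A ∖ {γ}) = ∅, so x is NOT a limit point.
  x = δ: opens ∋ x are {γ, δ}, {γ, δ, ε}; each meets A ∖ {δ}, so x IS a limit point.
  x = ε: opens ∋ x are {γ, δ, ε}; each meets A ∖ {ε}, so x IS a limit point.
Collecting: A' = {δ, ε}.


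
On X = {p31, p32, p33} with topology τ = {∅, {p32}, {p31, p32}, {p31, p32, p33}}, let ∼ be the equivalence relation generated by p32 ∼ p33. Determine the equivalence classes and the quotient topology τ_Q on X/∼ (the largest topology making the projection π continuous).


X/∼ = {[p31], [p32=p33]}; |τ_Q| = 2.

Equivalence classes: [p31], [p32=p33].
Quotient map π: X → X/∼ sends p31 ↦ [p31], p32 ↦ [p32=p33], p33 ↦ [p32=p33].
For each subset V ⊆ X/∼, compute π^{-1}(V) ⊆ X and check whether π^{-1}(V) ∈ τ. V is open in τ_Q iff π^{-1}(V) ∈ τ.
  V = {}: π^{-1}(V) = ∅ ∈ τ ✓.
  V = {[p31]}: π^{-1}(V) = {p31} ∉ τ ✗.
  V = {[p32=p33]}: π^{-1}(V) = {p32, p33} ∉ τ ✗.
  V = {[p31], [p32=p33]}: π^{-1}(V) = {p31, p32, p33} ∈ τ ✓.
Open sets in the quotient: τ_Q = {{}, {[p31], [p32=p33]}} (2 elements).


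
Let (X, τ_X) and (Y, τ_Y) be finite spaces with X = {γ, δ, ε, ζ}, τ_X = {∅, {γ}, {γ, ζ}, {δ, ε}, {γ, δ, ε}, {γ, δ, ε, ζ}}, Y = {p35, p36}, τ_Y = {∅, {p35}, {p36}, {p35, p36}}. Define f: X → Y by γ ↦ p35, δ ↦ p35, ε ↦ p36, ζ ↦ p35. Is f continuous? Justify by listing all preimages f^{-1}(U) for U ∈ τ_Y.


f is NOT continuous.

Compute f^{-1}(U) for each U ∈ τ_Y:
  U = ∅: f^{-1}(U) = ∅ ∈ τ_X ✓.
  U = {p35}: f^{-1}(U) = {γ, δ, ζ} ∉ τ_X ✗.
  U = {p36}: f^{-1}(U) = {ε} ∉ τ_X ✗.
  U = {p35, p36}: f^{-1}(U) = {γ, δ, ε, ζ} ∈ τ_X ✓.
Found U = {p35} with f^{-1}(U) = {γ, δ, ζ} not in τ_X. Therefore f is NOT continuous.


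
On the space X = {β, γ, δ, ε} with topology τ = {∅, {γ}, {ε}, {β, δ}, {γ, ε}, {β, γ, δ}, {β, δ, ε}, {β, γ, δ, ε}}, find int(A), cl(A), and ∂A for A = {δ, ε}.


int(A) = {ε}, cl(A) = {β, δ, ε}, ∂A = {β, δ}.

Closed sets in (X, τ) are complements of opens:
  closed(X, τ) = {∅, {γ}, {ε}, {β, δ}, {γ, ε}, {β, γ, δ}, {β, δ, ε}, {β, γ, δ, ε}}.
int(A) = ⋃ {U ∈ τ : U ⊆ A}. Opens contained in A: ∅, {ε}.
Taking the union of these: int(A) = {ε}.
cl(A) = ⋂ {C closed : A ⊆ C}. Closed sets containing A: {β, δ, ε}, {β, γ, δ, ε}.
Intersecting these: cl(A) = {β, δ, ε}.
∂A = cl(A) ∖ int(A) = {β, δ, ε} ∖ {ε} = {β, δ}.


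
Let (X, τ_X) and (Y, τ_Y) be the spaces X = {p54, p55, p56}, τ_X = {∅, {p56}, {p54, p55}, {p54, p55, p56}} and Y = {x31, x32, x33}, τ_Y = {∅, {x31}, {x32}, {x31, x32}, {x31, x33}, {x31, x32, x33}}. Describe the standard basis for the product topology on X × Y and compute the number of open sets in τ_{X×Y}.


Basis B = {∅ × ∅, {p56} × {x31}, {p56} × {x32}, {p54, p55} × {x31}, {p54, p55} × {x32}, {p56} × {x31, x32}, {p56} × {x31, x33}, {p54, p55, p56} × {x31}, {p54, p55, p56} × {x32}, {p56} × {x31, x32, x33}, {p54, p55} × {x31, x32}, {p54, p55} × {x31, x33}, {p54, p55} × {x31, x32, x33}, {p54, p55, p56} × {x31, x32}, {p54, p55, p56} × {x31, x33}, {p54, p55, p56} × {x31, x32, x33}}; |τ_{X×Y}| = 36.

Enumerate products U × V with U ∈ τ_X, V ∈ τ_Y (deduplicated):
  ∅ × ∅ = {} (∅)
  {p56} × {x31} = {(p56,x31)}
  {p56} × {x32} = {(p56,x32)}
  {p54, p55} × {x31} = {(p54,x31), (p55,x31)}
  {p54, p55} × {x32} = {(p54,x32), (p55,x32)}
  {p56} × {x31, x32} = {(p56,x31), (p56,x32)}
  {p56} × {x31, x33} = {(p56,x31), (p56,x33)}
  {p54, p55, p56} × {x31} = {(p54,x31), (p55,x31), (p56,x31)}
  {p54, p55, p56} × {x32} = {(p54,x32), (p55,x32), (p56,x32)}
  {p56} × {x31, x32, x33} = {(p56,x31), (p56,x32), (p56,x33)}
  {p54, p55} × {x31, x32} = {(p54,x31), (p54,x32), (p55,x31), (p55,x32)}
  {p54, p55} × {x31, x33} = {(p54,x31), (p54,x33), (p55,x31), (p55,x33)}
  {p54, p55} × {x31, x32, x33} = {(p54,x31), (p54,x32), (p54,x33), (p55,x31), (p55,x32), (p55,x33)}
  {p54, p55, p56} × {x31, x32} = {(p54,x31), (p54,x32), (p55,x31), (p55,x32), (p56,x31), (p56,x32)}
  {p54, p55, p56} × {x31, x33} = {(p54,x31), (p54,x33), (p55,x31), (p55,x33), (p56,x31), (p56,x33)}
  {p54, p55, p56} × {x31, x32, x33} = {(p54,x31), (p54,x32), (p54,x33), (p55,x31), (p55,x32), (p55,x33), (p56,x31), (p56,x32), (p56,x33)}
These 16 distinct sets form the basis B.
Close under arbitrary unions to get τ_{X×Y}; counting gives |τ_{X×Y}| = 36.


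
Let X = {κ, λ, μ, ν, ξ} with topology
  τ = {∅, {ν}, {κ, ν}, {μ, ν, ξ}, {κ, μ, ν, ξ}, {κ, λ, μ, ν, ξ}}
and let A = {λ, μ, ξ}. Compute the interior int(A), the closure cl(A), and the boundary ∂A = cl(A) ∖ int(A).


int(A) = ∅, cl(A) = {λ, μ, ξ}, ∂A = {λ, μ, ξ}.

Closed sets in (X, τ) are complements of opens:
  closed(X, τ) = {∅, {λ}, {κ, λ}, {λ, μ, ξ}, {κ, λ, μ, ξ}, {κ, λ, μ, ν, ξ}}.
int(A) = ⋃ {U ∈ τ : U ⊆ A}. Opens contained in A: ∅.
Taking the union of these: int(A) = ∅.
cl(A) = ⋂ {C closed : A ⊆ C}. Closed sets containing A: {λ, μ, ξ}, {κ, λ, μ, ξ}, {κ, λ, μ, ν, ξ}.
Intersecting these: cl(A) = {λ, μ, ξ}.
∂A = cl(A) ∖ int(A) = {λ, μ, ξ} ∖ ∅ = {λ, μ, ξ}.


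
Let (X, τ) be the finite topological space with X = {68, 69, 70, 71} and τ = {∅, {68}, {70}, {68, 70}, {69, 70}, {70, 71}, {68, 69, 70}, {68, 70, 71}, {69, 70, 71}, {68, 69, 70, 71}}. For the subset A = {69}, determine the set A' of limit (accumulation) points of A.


A' = ∅

For each x ∈ X, list the open sets U ∈ τ with x ∈ U, then check whether U ∩ (A ∖ {x}) ≠ ∅ for every such U.
  x = 68: open {68} ∋ x has {68} ∩ (A ∖ {68}) = ∅, so x is NOT a limit point.
  x = 69: open {69, 70} ∋ x has {69, 70} ∩ (A ∖ {69}) = ∅, so x is NOT a limit point.
  x = 70: open {70} ∋ x has {70} ∩ (A ∖ {70}) = ∅, so x is NOT a limit point.
  x = 71: open {70, 71} ∋ x has {70, 71} ∩ (A ∖ {71}) = ∅, so x is NOT a limit point.
Collecting: A' = ∅.


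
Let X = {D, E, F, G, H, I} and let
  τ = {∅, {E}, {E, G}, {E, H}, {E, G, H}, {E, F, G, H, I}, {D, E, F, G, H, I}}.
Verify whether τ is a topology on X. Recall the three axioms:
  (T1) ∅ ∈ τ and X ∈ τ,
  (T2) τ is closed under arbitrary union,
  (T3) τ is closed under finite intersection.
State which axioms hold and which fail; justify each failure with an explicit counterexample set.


τ IS a topology on X.

Axiom (T1): ∅ ∈ τ? Yes; X ∈ τ? Yes.
Axiom (T2/T3): check pairwise unions and intersections of members of τ.
All pairwise intersections and unions checked — each lies in τ. Therefore τ satisfies (T1), (T2), (T3): it IS a topology on X.
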